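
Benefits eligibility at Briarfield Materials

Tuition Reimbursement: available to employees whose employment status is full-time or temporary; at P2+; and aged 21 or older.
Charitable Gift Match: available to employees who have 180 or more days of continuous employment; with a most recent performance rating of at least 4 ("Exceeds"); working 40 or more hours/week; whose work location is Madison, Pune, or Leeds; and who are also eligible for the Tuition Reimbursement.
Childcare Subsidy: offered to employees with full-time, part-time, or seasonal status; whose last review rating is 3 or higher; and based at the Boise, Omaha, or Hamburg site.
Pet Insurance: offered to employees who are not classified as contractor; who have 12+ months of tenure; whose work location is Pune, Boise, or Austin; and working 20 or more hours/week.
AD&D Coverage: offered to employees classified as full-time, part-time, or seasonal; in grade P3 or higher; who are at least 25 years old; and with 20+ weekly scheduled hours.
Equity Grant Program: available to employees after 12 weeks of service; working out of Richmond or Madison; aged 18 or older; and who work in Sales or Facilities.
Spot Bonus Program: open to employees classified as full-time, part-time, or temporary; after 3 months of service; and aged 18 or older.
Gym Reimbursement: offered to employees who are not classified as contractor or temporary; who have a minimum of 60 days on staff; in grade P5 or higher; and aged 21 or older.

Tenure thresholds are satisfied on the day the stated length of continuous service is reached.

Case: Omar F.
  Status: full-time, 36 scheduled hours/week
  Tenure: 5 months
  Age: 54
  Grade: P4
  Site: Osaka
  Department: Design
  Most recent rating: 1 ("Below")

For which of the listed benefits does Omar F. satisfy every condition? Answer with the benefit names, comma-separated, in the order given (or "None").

Tuition Reimbursement, AD&D Coverage, Spot Bonus Program

Tuition Reimbursement — status full-time ✓; grade P4 ≥ P2 ✓; age 54 ≥ 21 ✓ → eligible.
Charitable Gift Match — service 5 months < 180 days ✗ → not eligible.
Childcare Subsidy — status full-time ✓; rating 1 < 3 ✗ → not eligible.
Pet Insurance — status full-time ✓ (not excluded); service 5 months < 12 months ✗ → not eligible.
AD&D Coverage — status full-time ✓; grade P4 ≥ P3 ✓; age 54 ≥ 25 ✓; 36 hrs/wk ≥ 20 ✓ → eligible.
Equity Grant Program — service 5 months ≥ 12 weeks (≈84 days) ✓; site Osaka ✗ (not Richmond or Madison) → not eligible.
Spot Bonus Program — status full-time ✓; service 5 months ≥ 3 months ✓; age 54 ≥ 18 ✓ → eligible.
Gym Reimbursement — status full-time ✓ (not excluded); service 5 months ≥ 60 days ✓; grade P4 < P5 ✗ → not eligible.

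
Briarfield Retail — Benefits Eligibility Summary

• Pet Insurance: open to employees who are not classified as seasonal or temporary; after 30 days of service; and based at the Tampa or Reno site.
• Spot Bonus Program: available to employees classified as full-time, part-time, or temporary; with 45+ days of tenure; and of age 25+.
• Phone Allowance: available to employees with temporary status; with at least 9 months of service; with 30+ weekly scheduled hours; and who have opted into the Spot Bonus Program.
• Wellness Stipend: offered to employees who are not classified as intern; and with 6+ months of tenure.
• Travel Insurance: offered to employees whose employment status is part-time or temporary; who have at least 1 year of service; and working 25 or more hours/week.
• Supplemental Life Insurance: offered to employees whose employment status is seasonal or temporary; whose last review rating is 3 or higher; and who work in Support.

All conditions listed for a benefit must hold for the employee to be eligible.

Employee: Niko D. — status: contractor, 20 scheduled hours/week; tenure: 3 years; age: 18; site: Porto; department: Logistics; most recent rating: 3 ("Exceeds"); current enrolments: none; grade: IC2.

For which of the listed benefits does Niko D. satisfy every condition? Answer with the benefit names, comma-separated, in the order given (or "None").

Pet Insurance — status contractor ✓ (not excluded); service 3 years ≥ 30 days ✓; site Porto ✗ (not Tampa or Reno) → not eligible.
Spot Bonus Program — status contractor ✗ (requires full-time, part-time, or temporary) → not eligible.
Phone Allowance — status contractor ✗ (requires temporary) → not eligible.
Wellness Stipend — status contractor ✓ (not excluded); service 3 years ≥ 6 months (≈180 days) ✓ → eligible.
Travel Insurance — status contractor ✗ (requires part-time or temporary) → not eligible.
Supplemental Life Insurance — status contractor ✗ (requires seasonal or temporary) → not eligible.

Wellness Stipend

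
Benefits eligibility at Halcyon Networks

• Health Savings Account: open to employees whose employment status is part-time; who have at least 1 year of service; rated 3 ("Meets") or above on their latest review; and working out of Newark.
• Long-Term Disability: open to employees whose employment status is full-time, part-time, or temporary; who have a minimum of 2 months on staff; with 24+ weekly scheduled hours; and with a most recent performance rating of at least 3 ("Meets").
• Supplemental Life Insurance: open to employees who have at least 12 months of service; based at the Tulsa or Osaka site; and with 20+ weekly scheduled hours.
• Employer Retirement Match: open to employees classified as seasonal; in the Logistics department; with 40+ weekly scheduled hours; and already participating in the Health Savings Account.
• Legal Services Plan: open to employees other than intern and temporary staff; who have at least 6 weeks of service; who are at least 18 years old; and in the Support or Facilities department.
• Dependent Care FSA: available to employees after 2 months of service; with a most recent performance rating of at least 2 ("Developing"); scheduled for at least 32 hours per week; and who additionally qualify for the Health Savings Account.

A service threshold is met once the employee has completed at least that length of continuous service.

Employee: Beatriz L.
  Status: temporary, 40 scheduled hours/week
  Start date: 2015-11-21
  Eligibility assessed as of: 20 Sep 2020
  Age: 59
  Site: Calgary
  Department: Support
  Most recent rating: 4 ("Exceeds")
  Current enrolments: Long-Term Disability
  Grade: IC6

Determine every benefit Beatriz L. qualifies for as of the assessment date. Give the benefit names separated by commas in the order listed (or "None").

Service from 2015-11-21 to 20 Sep 2020: 1765 days.
Health Savings Account — status temporary ✗ (requires part-time) → not eligible.
Long-Term Disability — status temporary ✓; service 1765 days ≥ 2 months (≈60 days) ✓; 40 hrs/wk ≥ 24 ✓; rating 4 ≥ 3 ✓ → eligible.
Supplemental Life Insurance — service 1765 days ≥ 12 months (≈360 days) ✓; site Calgary ✗ (not Tulsa or Osaka) → not eligible.
Employer Retirement Match — status temporary ✗ (requires seasonal) → not eligible.
Legal Services Plan — status temporary ✗ (excluded) → not eligible.
Dependent Care FSA — service 1765 days ≥ 2 months (≈60 days) ✓; rating 4 ≥ 2 ✓; 40 hrs/wk ≥ 32 ✓; not eligible for Health Savings Account ✗ → not eligible.

Long-Term Disability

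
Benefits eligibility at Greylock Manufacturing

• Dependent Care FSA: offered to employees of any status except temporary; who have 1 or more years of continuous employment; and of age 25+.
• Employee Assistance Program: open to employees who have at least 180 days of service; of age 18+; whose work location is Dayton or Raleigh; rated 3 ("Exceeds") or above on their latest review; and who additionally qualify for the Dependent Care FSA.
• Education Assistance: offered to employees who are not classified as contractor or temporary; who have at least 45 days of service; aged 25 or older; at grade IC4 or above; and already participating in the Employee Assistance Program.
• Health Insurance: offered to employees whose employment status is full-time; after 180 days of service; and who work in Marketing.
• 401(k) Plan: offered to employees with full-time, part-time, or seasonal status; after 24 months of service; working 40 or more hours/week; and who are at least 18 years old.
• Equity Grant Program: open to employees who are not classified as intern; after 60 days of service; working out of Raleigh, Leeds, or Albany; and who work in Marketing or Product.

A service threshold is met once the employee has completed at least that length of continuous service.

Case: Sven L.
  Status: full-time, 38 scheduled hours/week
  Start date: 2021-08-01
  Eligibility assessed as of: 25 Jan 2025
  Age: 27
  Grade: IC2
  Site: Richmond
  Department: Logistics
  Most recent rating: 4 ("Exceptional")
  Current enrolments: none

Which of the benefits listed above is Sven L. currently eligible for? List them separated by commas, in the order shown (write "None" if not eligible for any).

Dependent Care FSA

Service from 2021-08-01 to 25 Jan 2025: 1273 days.
Dependent Care FSA — status full-time ✓ (not excluded); service 1273 days ≥ 1 year (≈365 days) ✓; age 27 ≥ 25 ✓ → eligible.
Employee Assistance Program — service 1273 days ≥ 180 days ✓; age 27 ≥ 18 ✓; site Richmond ✗ (not Dayton or Raleigh) → not eligible.
Education Assistance — status full-time ✓ (not excluded); service 1273 days ≥ 45 days ✓; age 27 ≥ 25 ✓; grade IC2 < IC4 ✗ → not eligible.
Health Insurance — status full-time ✓; service 1273 days ≥ 180 days ✓; dept Logistics ✗ → not eligible.
401(k) Plan — status full-time ✓; service 1273 days ≥ 24 months (≈720 days) ✓; 38 hrs/wk < 40 ✗ → not eligible.
Equity Grant Program — status full-time ✓ (not excluded); service 1273 days ≥ 60 days ✓; site Richmond ✗ (not Raleigh, Leeds, or Albany) → not eligible.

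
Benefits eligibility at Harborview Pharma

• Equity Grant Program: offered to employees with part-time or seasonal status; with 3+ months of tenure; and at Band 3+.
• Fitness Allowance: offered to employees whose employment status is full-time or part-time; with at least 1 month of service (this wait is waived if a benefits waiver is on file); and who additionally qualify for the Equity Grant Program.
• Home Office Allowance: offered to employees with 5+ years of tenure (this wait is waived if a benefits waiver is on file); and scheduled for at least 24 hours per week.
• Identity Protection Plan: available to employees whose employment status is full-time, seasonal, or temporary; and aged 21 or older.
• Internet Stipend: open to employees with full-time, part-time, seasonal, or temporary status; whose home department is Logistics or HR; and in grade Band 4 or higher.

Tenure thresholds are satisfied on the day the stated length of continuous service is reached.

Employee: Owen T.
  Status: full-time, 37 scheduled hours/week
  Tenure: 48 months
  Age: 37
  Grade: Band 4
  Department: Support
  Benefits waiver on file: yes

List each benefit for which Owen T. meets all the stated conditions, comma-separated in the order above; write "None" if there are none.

Home Office Allowance, Identity Protection Plan

Equity Grant Program — status full-time ✗ (requires part-time or seasonal) → not eligible.
Fitness Allowance — status full-time ✓; benefits waiver on file ✓; not eligible for Equity Grant Program ✗ → not eligible.
Home Office Allowance — benefits waiver on file ✓; 37 hrs/wk ≥ 24 ✓ → eligible.
Identity Protection Plan — status full-time ✓; age 37 ≥ 21 ✓ → eligible.
Internet Stipend — status full-time ✓; dept Support ✗ → not eligible.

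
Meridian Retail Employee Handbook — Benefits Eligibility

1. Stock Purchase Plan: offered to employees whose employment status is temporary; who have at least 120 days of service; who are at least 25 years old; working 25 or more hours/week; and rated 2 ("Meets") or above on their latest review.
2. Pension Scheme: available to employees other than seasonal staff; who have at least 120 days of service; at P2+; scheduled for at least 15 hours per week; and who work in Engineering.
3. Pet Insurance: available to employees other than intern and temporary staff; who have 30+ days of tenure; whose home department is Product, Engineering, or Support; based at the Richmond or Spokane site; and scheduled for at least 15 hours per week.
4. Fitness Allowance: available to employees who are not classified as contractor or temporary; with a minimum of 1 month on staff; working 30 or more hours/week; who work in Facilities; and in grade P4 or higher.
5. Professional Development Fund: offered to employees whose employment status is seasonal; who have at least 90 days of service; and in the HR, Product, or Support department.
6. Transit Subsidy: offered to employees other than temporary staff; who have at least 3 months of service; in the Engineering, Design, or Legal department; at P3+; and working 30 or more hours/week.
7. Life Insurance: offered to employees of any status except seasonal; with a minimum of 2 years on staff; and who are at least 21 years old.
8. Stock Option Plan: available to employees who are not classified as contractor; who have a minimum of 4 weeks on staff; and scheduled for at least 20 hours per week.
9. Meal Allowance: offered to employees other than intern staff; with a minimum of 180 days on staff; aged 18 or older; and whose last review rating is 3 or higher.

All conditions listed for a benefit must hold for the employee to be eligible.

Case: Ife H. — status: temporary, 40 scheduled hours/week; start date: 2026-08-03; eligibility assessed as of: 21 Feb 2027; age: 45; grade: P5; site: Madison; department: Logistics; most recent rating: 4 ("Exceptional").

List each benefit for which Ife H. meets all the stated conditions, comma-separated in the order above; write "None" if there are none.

Stock Purchase Plan, Stock Option Plan, Meal Allowance

Service from 2026-08-03 to 21 Feb 2027: 202 days.
Stock Purchase Plan — status temporary ✓; service 202 days ≥ 120 days ✓; age 45 ≥ 25 ✓; 40 hrs/wk ≥ 25 ✓; rating 4 ≥ 2 ✓ → eligible.
Pension Scheme — status temporary ✓ (not excluded); service 202 days ≥ 120 days ✓; grade P5 ≥ P2 ✓; 40 hrs/wk ≥ 15 ✓; dept Logistics ✗ → not eligible.
Pet Insurance — status temporary ✗ (excluded) → not eligible.
Fitness Allowance — status temporary ✗ (excluded) → not eligible.
Professional Development Fund — status temporary ✗ (requires seasonal) → not eligible.
Transit Subsidy — status temporary ✗ (excluded) → not eligible.
Life Insurance — status temporary ✓ (not excluded); service 202 days < 2 years (≈730 days) ✗ → not eligible.
Stock Option Plan — status temporary ✓ (not excluded); service 202 days ≥ 4 weeks (≈28 days) ✓; 40 hrs/wk ≥ 20 ✓ → eligible.
Meal Allowance — status temporary ✓ (not excluded); service 202 days ≥ 180 days ✓; age 45 ≥ 18 ✓; rating 4 ≥ 3 ✓ → eligible.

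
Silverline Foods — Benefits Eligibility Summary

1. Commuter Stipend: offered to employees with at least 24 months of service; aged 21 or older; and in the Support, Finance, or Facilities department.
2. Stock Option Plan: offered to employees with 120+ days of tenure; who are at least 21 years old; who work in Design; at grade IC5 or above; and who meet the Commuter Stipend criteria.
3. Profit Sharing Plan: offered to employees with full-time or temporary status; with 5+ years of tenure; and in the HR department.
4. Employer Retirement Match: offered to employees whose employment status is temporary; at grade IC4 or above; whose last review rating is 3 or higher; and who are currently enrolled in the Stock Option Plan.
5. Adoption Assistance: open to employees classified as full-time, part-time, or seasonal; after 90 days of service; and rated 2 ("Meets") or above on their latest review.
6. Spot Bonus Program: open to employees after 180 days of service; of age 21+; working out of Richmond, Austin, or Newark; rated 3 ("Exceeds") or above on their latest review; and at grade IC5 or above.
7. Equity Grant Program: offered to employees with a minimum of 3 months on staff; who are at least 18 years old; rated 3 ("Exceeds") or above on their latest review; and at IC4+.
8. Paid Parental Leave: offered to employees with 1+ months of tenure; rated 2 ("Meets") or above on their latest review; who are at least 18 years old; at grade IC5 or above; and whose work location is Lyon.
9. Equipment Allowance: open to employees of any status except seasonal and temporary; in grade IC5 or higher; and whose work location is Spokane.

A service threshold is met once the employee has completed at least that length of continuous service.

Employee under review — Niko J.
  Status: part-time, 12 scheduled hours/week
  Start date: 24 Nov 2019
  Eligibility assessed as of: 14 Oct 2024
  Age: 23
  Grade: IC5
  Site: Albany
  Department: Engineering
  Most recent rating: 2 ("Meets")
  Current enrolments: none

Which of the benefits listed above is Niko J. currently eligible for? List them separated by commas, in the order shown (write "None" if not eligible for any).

Service from 24 Nov 2019 to 14 Oct 2024: 1786 days.
Commuter Stipend — service 1786 days ≥ 24 months (≈720 days) ✓; age 23 ≥ 21 ✓; dept Engineering ✗ → not eligible.
Stock Option Plan — service 1786 days ≥ 120 days ✓; age 23 ≥ 21 ✓; dept Engineering ✗ → not eligible.
Profit Sharing Plan — status part-time ✗ (requires full-time or temporary) → not eligible.
Employer Retirement Match — status part-time ✗ (requires temporary) → not eligible.
Adoption Assistance — status part-time ✓; service 1786 days ≥ 90 days ✓; rating 2 ≥ 2 ✓ → eligible.
Spot Bonus Program — service 1786 days ≥ 180 days ✓; age 23 ≥ 21 ✓; site Albany ✗ (not Richmond, Austin, or Newark) → not eligible.
Equity Grant Program — service 1786 days ≥ 3 months (≈90 days) ✓; age 23 ≥ 18 ✓; rating 2 < 3 ✗ → not eligible.
Paid Parental Leave — service 1786 days ≥ 1 month (≈30 days) ✓; rating 2 ≥ 2 ✓; age 23 ≥ 18 ✓; grade IC5 ≥ IC5 ✓; site Albany ✗ (not Lyon) → not eligible.
Equipment Allowance — status part-time ✓ (not excluded); grade IC5 ≥ IC5 ✓; site Albany ✗ (not Spokane) → not eligible.

Adoption Assistance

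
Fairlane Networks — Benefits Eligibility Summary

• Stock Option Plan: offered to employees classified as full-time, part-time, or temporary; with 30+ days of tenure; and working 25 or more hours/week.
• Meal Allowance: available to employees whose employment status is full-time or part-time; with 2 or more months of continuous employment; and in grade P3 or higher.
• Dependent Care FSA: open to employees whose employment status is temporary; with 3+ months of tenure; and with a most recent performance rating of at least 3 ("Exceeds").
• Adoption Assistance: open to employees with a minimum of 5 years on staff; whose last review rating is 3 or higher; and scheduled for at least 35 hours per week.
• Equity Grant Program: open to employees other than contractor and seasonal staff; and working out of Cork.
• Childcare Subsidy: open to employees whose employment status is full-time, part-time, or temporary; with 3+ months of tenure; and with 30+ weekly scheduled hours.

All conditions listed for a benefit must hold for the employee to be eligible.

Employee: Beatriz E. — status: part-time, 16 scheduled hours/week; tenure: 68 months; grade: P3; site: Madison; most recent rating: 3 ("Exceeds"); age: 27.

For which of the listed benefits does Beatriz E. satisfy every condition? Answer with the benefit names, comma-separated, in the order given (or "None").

Meal Allowance

Stock Option Plan — status part-time ✓; service 68 months ≥ 30 days ✓; 16 hrs/wk < 25 ✗ → not eligible.
Meal Allowance — status part-time ✓; service 68 months ≥ 2 months ✓; grade P3 ≥ P3 ✓ → eligible.
Dependent Care FSA — status part-time ✗ (requires temporary) → not eligible.
Adoption Assistance — service 68 months ≥ 5 years (≈1825 days) ✓; rating 3 ≥ 3 ✓; 16 hrs/wk < 35 ✗ → not eligible.
Equity Grant Program — status part-time ✓ (not excluded); site Madison ✗ (not Cork) → not eligible.
Childcare Subsidy — status part-time ✓; service 68 months ≥ 3 months ✓; 16 hrs/wk < 30 ✗ → not eligible.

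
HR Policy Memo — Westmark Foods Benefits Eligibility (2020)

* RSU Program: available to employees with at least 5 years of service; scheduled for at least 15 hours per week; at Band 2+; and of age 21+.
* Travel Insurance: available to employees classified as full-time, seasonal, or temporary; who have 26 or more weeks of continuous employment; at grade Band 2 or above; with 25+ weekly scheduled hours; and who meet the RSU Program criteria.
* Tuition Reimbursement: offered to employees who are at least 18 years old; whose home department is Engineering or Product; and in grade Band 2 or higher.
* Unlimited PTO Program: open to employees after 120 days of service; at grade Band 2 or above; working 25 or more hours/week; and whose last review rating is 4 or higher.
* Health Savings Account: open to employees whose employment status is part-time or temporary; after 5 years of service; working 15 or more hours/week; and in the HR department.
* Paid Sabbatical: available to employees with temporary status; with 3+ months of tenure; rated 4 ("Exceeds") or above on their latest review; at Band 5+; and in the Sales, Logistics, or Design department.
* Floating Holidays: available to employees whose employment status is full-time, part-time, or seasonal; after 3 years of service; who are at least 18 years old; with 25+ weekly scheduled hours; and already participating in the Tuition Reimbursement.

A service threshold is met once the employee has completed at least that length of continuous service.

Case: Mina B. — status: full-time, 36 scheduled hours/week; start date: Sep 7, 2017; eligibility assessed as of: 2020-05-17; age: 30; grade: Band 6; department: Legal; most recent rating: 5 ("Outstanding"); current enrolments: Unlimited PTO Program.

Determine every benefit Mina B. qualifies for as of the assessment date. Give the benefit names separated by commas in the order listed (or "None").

Unlimited PTO Program

Service from Sep 7, 2017 to 2020-05-17: 983 days.
RSU Program — service 983 days < 5 years (≈1825 days) ✗ → not eligible.
Travel Insurance — status full-time ✓; service 983 days ≥ 26 weeks (≈182 days) ✓; grade Band 6 ≥ Band 2 ✓; 36 hrs/wk ≥ 25 ✓; not eligible for RSU Program ✗ → not eligible.
Tuition Reimbursement — age 30 ≥ 18 ✓; dept Legal ✗ → not eligible.
Unlimited PTO Program — service 983 days ≥ 120 days ✓; grade Band 6 ≥ Band 2 ✓; 36 hrs/wk ≥ 25 ✓; rating 5 ≥ 4 ✓ → eligible.
Health Savings Account — status full-time ✗ (requires part-time or temporary) → not eligible.
Paid Sabbatical — status full-time ✗ (requires temporary) → not eligible.
Floating Holidays — status full-time ✓; service 983 days < 3 years (≈1095 days) ✗ → not eligible.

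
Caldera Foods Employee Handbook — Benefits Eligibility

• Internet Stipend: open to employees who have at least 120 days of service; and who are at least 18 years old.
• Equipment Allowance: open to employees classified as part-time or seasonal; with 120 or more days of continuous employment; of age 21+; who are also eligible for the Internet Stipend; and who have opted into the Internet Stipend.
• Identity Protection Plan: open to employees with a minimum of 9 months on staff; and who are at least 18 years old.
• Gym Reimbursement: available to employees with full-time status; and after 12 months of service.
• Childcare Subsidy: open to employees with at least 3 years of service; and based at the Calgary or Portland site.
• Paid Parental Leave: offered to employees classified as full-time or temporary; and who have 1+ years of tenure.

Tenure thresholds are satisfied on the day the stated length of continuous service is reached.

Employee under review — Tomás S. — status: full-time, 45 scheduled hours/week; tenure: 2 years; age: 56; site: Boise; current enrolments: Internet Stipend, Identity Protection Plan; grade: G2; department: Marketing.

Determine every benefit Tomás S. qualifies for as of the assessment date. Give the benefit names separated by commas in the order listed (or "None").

Internet Stipend, Identity Protection Plan, Gym Reimbursement, Paid Parental Leave

Internet Stipend — service 2 years ≥ 120 days ✓; age 56 ≥ 18 ✓ → eligible.
Equipment Allowance — status full-time ✗ (requires part-time or seasonal) → not eligible.
Identity Protection Plan — service 2 years ≥ 9 months (≈270 days) ✓; age 56 ≥ 18 ✓ → eligible.
Gym Reimbursement — status full-time ✓; service 2 years ≥ 12 months (≈360 days) ✓ → eligible.
Childcare Subsidy — service 2 years < 3 years ✗ → not eligible.
Paid Parental Leave — status full-time ✓; service 2 years ≥ 1 year ✓ → eligible.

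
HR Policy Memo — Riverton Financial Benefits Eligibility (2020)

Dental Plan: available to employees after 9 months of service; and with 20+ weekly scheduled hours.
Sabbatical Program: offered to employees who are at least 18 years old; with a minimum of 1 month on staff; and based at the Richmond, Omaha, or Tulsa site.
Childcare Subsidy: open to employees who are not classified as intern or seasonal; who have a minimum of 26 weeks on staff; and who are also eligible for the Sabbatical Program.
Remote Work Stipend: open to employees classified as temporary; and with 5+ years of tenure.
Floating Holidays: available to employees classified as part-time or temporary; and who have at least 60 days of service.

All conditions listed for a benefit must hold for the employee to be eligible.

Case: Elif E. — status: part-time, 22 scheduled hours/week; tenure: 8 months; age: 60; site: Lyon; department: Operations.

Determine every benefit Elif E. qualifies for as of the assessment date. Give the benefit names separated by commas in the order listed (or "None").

Dental Plan — service 8 months < 9 months ✗ → not eligible.
Sabbatical Program — age 60 ≥ 18 ✓; service 8 months ≥ 1 month ✓; site Lyon ✗ (not Richmond, Omaha, or Tulsa) → not eligible.
Childcare Subsidy — status part-time ✓ (not excluded); service 8 months ≥ 26 weeks (≈182 days) ✓; not eligible for Sabbatical Program ✗ → not eligible.
Remote Work Stipend — status part-time ✗ (requires temporary) → not eligible.
Floating Holidays — status part-time ✓; service 8 months ≥ 60 days ✓ → eligible.

Floating Holidays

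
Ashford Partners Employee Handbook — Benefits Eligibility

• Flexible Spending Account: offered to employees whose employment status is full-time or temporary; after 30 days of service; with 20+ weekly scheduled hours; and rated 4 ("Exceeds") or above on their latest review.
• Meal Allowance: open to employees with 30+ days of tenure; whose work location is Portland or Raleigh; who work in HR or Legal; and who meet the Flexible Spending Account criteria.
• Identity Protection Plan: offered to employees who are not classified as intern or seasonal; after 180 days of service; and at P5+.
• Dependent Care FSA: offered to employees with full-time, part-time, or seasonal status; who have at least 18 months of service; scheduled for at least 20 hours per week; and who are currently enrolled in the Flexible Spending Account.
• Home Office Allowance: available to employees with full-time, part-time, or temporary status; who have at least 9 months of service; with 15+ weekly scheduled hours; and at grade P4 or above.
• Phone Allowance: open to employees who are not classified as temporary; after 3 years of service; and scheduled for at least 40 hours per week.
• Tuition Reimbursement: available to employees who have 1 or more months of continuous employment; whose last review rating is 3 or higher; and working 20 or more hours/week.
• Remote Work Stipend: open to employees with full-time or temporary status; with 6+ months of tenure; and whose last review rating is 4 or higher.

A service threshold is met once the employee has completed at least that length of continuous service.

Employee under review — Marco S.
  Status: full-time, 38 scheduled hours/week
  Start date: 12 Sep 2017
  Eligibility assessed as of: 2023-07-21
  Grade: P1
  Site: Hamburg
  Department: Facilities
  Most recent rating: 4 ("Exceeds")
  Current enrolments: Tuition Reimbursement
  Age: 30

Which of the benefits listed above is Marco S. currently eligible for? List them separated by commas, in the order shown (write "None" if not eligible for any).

Service from 12 Sep 2017 to 2023-07-21: 2138 days.
Flexible Spending Account — status full-time ✓; service 2138 days ≥ 30 days ✓; 38 hrs/wk ≥ 20 ✓; rating 4 ≥ 4 ✓ → eligible.
Meal Allowance — service 2138 days ≥ 30 days ✓; site Hamburg ✗ (not Portland or Raleigh) → not eligible.
Identity Protection Plan — status full-time ✓ (not excluded); service 2138 days ≥ 180 days ✓; grade P1 < P5 ✗ → not eligible.
Dependent Care FSA — status full-time ✓; service 2138 days ≥ 18 months (≈540 days) ✓; 38 hrs/wk ≥ 20 ✓; not enrolled in Flexible Spending Account ✗ → not eligible.
Home Office Allowance — status full-time ✓; service 2138 days ≥ 9 months (≈270 days) ✓; 38 hrs/wk ≥ 15 ✓; grade P1 < P4 ✗ → not eligible.
Phone Allowance — status full-time ✓ (not excluded); service 2138 days ≥ 3 years (≈1095 days) ✓; 38 hrs/wk < 40 ✗ → not eligible.
Tuition Reimbursement — service 2138 days ≥ 1 month (≈30 days) ✓; rating 4 ≥ 3 ✓; 38 hrs/wk ≥ 20 ✓ → eligible.
Remote Work Stipend — status full-time ✓; service 2138 days ≥ 6 months (≈180 days) ✓; rating 4 ≥ 4 ✓ → eligible.

Flexible Spending Account, Tuition Reimbursement, Remote Work Stipend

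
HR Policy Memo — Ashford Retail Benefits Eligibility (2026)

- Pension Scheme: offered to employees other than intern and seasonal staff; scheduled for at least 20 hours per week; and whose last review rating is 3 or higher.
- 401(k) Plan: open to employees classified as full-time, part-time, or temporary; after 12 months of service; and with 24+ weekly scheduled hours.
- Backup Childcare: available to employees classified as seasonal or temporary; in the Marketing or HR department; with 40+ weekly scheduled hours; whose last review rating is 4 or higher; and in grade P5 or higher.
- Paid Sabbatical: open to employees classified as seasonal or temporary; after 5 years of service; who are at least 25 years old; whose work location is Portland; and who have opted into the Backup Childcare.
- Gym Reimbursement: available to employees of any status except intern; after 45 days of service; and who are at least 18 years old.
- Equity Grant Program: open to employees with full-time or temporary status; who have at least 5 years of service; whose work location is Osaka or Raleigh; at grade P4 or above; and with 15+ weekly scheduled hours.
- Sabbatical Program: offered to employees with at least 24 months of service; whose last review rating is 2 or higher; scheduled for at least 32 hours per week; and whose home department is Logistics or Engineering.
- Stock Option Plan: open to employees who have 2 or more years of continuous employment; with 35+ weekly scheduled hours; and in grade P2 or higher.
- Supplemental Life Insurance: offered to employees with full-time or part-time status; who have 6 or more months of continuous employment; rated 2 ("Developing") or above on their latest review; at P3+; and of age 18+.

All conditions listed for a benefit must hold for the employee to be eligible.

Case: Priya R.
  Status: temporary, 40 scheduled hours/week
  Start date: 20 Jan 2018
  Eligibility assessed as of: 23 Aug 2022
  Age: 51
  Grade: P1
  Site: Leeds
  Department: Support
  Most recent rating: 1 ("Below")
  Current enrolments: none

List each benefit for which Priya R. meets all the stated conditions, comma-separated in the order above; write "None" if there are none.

401(k) Plan, Gym Reimbursement

Service from 20 Jan 2018 to 23 Aug 2022: 1676 days.
Pension Scheme — status temporary ✓ (not excluded); 40 hrs/wk ≥ 20 ✓; rating 1 < 3 ✗ → not eligible.
401(k) Plan — status temporary ✓; service 1676 days ≥ 12 months (≈360 days) ✓; 40 hrs/wk ≥ 24 ✓ → eligible.
Backup Childcare — status temporary ✓; dept Support ✗ → not eligible.
Paid Sabbatical — status temporary ✓; service 1676 days < 5 years (≈1825 days) ✗ → not eligible.
Gym Reimbursement — status temporary ✓ (not excluded); service 1676 days ≥ 45 days ✓; age 51 ≥ 18 ✓ → eligible.
Equity Grant Program — status temporary ✓; service 1676 days < 5 years (≈1825 days) ✗ → not eligible.
Sabbatical Program — service 1676 days ≥ 24 months (≈720 days) ✓; rating 1 < 2 ✗ → not eligible.
Stock Option Plan — service 1676 days ≥ 2 years (≈730 days) ✓; 40 hrs/wk ≥ 35 ✓; grade P1 < P2 ✗ → not eligible.
Supplemental Life Insurance — status temporary ✗ (requires full-time or part-time) → not eligible.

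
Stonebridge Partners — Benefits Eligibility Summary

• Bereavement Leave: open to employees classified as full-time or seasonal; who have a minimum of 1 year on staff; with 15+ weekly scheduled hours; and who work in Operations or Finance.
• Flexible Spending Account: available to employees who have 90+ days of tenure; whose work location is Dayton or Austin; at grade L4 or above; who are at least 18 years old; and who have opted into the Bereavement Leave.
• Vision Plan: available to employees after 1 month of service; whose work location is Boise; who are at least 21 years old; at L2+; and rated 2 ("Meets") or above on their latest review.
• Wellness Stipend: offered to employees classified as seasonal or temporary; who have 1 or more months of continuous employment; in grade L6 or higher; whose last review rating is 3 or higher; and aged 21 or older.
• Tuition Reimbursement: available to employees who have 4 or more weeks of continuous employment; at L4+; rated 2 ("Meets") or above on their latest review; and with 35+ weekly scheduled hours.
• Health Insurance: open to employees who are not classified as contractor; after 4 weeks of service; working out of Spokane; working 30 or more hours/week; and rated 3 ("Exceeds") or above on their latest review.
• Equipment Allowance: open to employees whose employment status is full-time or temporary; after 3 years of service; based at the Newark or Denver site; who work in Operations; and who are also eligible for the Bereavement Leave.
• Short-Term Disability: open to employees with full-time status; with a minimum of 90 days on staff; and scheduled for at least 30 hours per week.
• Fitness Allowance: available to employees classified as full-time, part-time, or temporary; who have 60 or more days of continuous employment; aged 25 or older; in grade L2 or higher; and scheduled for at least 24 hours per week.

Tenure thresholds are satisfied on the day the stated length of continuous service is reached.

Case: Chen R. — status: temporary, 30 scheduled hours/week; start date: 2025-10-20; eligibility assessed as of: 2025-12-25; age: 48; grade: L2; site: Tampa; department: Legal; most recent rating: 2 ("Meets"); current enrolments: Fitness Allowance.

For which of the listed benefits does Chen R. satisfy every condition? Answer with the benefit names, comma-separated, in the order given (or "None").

Fitness Allowance

Service from 2025-10-20 to 2025-12-25: 66 days.
Bereavement Leave — status temporary ✗ (requires full-time or seasonal) → not eligible.
Flexible Spending Account — service 66 days < 90 days ✗ → not eligible.
Vision Plan — service 66 days ≥ 1 month (≈30 days) ✓; site Tampa ✗ (not Boise) → not eligible.
Wellness Stipend — status temporary ✓; service 66 days ≥ 1 month (≈30 days) ✓; grade L2 < L6 ✗ → not eligible.
Tuition Reimbursement — service 66 days ≥ 4 weeks (≈28 days) ✓; grade L2 < L4 ✗ → not eligible.
Health Insurance — status temporary ✓ (not excluded); service 66 days ≥ 4 weeks (≈28 days) ✓; site Tampa ✗ (not Spokane) → not eligible.
Equipment Allowance — status temporary ✓; service 66 days < 3 years (≈1095 days) ✗ → not eligible.
Short-Term Disability — status temporary ✗ (requires full-time) → not eligible.
Fitness Allowance — status temporary ✓; service 66 days ≥ 60 days ✓; age 48 ≥ 25 ✓; grade L2 ≥ L2 ✓; 30 hrs/wk ≥ 24 ✓ → eligible.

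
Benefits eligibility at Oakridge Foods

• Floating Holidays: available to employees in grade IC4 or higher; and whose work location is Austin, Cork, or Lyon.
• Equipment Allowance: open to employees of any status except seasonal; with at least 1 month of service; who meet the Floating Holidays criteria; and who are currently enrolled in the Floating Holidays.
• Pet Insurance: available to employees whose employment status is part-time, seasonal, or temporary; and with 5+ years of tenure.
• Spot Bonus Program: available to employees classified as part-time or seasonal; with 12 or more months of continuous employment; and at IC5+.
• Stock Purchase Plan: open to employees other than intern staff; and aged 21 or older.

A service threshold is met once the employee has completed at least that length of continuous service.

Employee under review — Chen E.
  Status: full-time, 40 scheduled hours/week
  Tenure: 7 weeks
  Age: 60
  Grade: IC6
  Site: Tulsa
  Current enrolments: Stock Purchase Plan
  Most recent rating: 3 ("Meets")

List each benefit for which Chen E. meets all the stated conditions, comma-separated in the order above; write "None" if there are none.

Stock Purchase Plan

Floating Holidays — grade IC6 ≥ IC4 ✓; site Tulsa ✗ (not Austin, Cork, or Lyon) → not eligible.
Equipment Allowance — status full-time ✓ (not excluded); service 7 weeks ≥ 1 month (≈30 days) ✓; not eligible for Floating Holidays ✗ → not eligible.
Pet Insurance — status full-time ✗ (requires part-time, seasonal, or temporary) → not eligible.
Spot Bonus Program — status full-time ✗ (requires part-time or seasonal) → not eligible.
Stock Purchase Plan — status full-time ✓ (not excluded); age 60 ≥ 21 ✓ → eligible.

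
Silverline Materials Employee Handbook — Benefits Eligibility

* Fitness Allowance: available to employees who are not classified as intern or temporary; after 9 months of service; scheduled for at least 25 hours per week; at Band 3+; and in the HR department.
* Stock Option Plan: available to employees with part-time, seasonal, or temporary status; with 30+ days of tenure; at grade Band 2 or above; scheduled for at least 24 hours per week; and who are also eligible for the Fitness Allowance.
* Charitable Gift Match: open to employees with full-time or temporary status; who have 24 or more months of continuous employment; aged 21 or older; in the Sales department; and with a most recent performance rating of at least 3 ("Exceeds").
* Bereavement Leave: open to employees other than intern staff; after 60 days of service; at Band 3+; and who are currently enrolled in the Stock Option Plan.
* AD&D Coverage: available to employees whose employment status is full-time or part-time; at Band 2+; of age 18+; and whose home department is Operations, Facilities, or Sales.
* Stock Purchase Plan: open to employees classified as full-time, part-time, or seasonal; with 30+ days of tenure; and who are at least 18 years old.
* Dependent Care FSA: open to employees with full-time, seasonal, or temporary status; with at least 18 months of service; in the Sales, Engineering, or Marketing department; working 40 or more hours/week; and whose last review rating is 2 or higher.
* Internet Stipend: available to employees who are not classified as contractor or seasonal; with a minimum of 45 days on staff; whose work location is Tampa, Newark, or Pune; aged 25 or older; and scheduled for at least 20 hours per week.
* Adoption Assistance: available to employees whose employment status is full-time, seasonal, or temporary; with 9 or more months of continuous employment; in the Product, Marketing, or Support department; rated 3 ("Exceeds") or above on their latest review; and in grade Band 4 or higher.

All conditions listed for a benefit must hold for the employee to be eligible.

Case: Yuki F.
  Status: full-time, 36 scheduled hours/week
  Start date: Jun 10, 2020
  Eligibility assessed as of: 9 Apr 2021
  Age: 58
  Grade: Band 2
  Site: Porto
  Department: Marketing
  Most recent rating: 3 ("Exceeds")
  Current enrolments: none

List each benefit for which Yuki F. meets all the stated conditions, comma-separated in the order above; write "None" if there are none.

Service from Jun 10, 2020 to 9 Apr 2021: 303 days.
Fitness Allowance — status full-time ✓ (not excluded); service 303 days ≥ 9 months (≈270 days) ✓; 36 hrs/wk ≥ 25 ✓; grade Band 2 < Band 3 ✗ → not eligible.
Stock Option Plan — status full-time ✗ (requires part-time, seasonal, or temporary) → not eligible.
Charitable Gift Match — status full-time ✓; service 303 days < 24 months (≈720 days) ✗ → not eligible.
Bereavement Leave — status full-time ✓ (not excluded); service 303 days ≥ 60 days ✓; grade Band 2 < Band 3 ✗ → not eligible.
AD&D Coverage — status full-time ✓; grade Band 2 ≥ Band 2 ✓; age 58 ≥ 18 ✓; dept Marketing ✗ → not eligible.
Stock Purchase Plan — status full-time ✓; service 303 days ≥ 30 days ✓; age 58 ≥ 18 ✓ → eligible.
Dependent Care FSA — status full-time ✓; service 303 days < 18 months (≈540 days) ✗ → not eligible.
Internet Stipend — status full-time ✓ (not excluded); service 303 days ≥ 45 days ✓; site Porto ✗ (not Tampa, Newark, or Pune) → not eligible.
Adoption Assistance — status full-time ✓; service 303 days ≥ 9 months (≈270 days) ✓; dept Marketing ✓; rating 3 ≥ 3 ✓; grade Band 2 < Band 4 ✗ → not eligible.

Stock Purchase Plan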